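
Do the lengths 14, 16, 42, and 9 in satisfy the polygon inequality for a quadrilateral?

No

For a quadrilateral, each side must be shorter than the sum of the others.
Here the longest side is 42, but the remaining 3 sides sum to only 39.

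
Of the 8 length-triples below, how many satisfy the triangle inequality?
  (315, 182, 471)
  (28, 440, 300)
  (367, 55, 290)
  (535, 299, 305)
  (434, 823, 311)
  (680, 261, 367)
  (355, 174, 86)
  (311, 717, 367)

2

(182,315,471): 182+315 > 471 → valid
(28,300,440): 28+300 ≤ 440 → not valid
(55,290,367): 55+290 ≤ 367 → not valid
(299,305,535): 299+305 > 535 → valid
(311,434,823): 311+434 ≤ 823 → not valid
(261,367,680): 261+367 ≤ 680 → not valid
(86,174,355): 86+174 ≤ 355 → not valid
(311,367,717): 311+367 ≤ 717 → not valid
2 of the 8 triples form a triangle.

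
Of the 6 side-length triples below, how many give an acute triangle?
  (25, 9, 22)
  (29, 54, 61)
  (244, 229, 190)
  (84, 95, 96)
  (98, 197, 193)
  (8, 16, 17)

5

(25,9,22): 9²+22² = 565 < 625 = 25² → obtuse
(29,54,61): 29²+54² = 3757 > 3721 = 61² → acute
(244,229,190): 190²+229² = 88541 > 59536 = 244² → acute
(84,95,96): 84²+95² = 16081 > 9216 = 96² → acute
(98,197,193): 98²+193² = 46853 > 38809 = 197² → acute
(8,16,17): 8²+16² = 320 > 289 = 17² → acute
5 of the 6 are acute.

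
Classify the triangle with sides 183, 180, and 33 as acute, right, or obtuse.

Compare the square of the longest side to the sum of squares of the other two: 33² + 180² = 33489 = 183².

right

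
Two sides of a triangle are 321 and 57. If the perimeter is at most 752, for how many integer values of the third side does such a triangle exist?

110

Triangle inequality: 264 < x < 378. Perimeter ≤ 752 gives x ≤ 752 − 321 − 57 = 374.
So 264 < x ≤ 374; integers 265 through 374: 110 values.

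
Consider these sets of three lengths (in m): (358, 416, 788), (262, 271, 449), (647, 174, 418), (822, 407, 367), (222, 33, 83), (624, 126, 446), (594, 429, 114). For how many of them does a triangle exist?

1

(358,416,788): 358+416 ≤ 788 → not valid
(262,271,449): 262+271 > 449 → valid
(174,418,647): 174+418 ≤ 647 → not valid
(367,407,822): 367+407 ≤ 822 → not valid
(33,83,222): 33+83 ≤ 222 → not valid
(126,446,624): 126+446 ≤ 624 → not valid
(114,429,594): 114+429 ≤ 594 → not valid
1 of the 7 triples forms a triangle.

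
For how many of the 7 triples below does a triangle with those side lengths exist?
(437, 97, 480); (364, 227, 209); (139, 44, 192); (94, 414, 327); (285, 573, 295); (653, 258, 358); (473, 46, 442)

(97,437,480): 97+437 > 480 → valid
(209,227,364): 209+227 > 364 → valid
(44,139,192): 44+139 ≤ 192 → not valid
(94,327,414): 94+327 > 414 → valid
(285,295,573): 285+295 > 573 → valid
(258,358,653): 258+358 ≤ 653 → not valid
(46,442,473): 46+442 > 473 → valid
5 of the 7 triples form a triangle.

5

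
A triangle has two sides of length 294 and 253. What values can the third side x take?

41 < x < 547

By the triangle inequality, x must be less than 294 + 253 = 547 and greater than |294 − 253| = 41.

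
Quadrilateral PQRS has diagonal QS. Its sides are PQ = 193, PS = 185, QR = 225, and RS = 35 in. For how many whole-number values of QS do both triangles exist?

From triangle PQS: 8 < QS < 378.
From triangle RQS: 190 < QS < 260.
Intersection: 190 < QS < 260, so integers 191 through 259: 69 values.

69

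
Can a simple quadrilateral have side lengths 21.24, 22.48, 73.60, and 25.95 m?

For a quadrilateral, each side must be shorter than the sum of the others.
Here the longest side is 73.60, but the remaining 3 sides sum to only 69.67.

No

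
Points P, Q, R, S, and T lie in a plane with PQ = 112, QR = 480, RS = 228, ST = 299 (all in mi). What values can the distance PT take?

The maximum is all hops collinear in one direction: 112 + 480 + 228 + 299 = 1119.
The longest hop is 480; the others sum to 639. Since 480 ≤ 639, the path can fold back on itself completely, so the minimum distance is 0.

0 ≤ PT ≤ 1119 mi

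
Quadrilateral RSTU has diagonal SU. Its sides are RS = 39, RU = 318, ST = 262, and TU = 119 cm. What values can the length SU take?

279 < SU < 357

From triangle RSU: |39 − 318| < SU < 39 + 318, i.e. 279 < SU < 357.
From triangle TSU: 143 < SU < 381.
Both must hold, so SU lies in the intersection.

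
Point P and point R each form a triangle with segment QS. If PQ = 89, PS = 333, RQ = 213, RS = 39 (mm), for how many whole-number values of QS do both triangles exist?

From triangle PQS: 244 < QS < 422.
From triangle RQS: 174 < QS < 252.
Intersection: 244 < QS < 252, so integers 245 through 251: 7 values.

7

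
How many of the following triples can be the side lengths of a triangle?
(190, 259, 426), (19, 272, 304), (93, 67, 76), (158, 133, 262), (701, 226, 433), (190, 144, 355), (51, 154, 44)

(190,259,426): 190+259 > 426 → valid
(19,272,304): 19+272 ≤ 304 → not valid
(67,76,93): 67+76 > 93 → valid
(133,158,262): 133+158 > 262 → valid
(226,433,701): 226+433 ≤ 701 → not valid
(144,190,355): 144+190 ≤ 355 → not valid
(44,51,154): 44+51 ≤ 154 → not valid
3 of the 7 triples form a triangle.

3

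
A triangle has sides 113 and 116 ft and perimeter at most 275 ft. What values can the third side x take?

3 < x ≤ 46

Triangle inequality alone gives 3 < x < 229.
The perimeter condition gives x ≤ 275 − 113 − 116 = 46.
Intersecting the two: 3 < x ≤ 46.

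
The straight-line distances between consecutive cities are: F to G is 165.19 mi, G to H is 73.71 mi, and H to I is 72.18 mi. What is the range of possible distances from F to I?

The maximum is all hops collinear in one direction: 165.19 + 73.71 + 72.18 = 311.08.
The longest hop is 165.19; the others sum to 145.89. Folding the others back against it leaves at least 165.19 − 145.89 = 19.30.

19.30 ≤ FI ≤ 311.08 mi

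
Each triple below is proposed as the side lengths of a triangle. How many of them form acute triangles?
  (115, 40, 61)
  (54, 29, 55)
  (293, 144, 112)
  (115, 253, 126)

1

(115,40,61): 40+61 ≤ 115, not a triangle
(54,29,55): 29²+54² = 3757 > 3025 = 55² → acute
(293,144,112): 112+144 ≤ 293, not a triangle
(115,253,126): 115+126 ≤ 253, not a triangle
1 of the 4 is acute.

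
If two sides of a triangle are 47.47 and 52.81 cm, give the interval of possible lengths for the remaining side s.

5.34 < s < 100.28 (cm)

By the triangle inequality, s must be less than 47.47 + 52.81 = 100.28 and greater than |47.47 − 52.81| = 5.34.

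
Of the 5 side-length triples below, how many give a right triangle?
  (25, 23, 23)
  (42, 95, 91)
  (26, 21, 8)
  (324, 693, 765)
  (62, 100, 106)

(25,23,23): 23²+23² = 1058 > 625 = 25² → acute
(42,95,91): 42²+91² = 10045 > 9025 = 95² → acute
(26,21,8): 8²+21² = 505 < 676 = 26² → obtuse
(324,693,765): 324²+693² = 585225 = 765² → right
(62,100,106): 62²+100² = 13844 > 11236 = 106² → acute
1 of the 5 is right.

1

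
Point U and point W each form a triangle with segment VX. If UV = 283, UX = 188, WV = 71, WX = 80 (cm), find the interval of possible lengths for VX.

From triangle UVX: |283 − 188| < VX < 283 + 188, i.e. 95 < VX < 471.
From triangle WVX: 9 < VX < 151.
Both must hold, so VX lies in the intersection.

95 < VX < 151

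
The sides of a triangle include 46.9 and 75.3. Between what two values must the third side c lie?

28.4 < c < 122.2

By the triangle inequality, c must be less than 46.9 + 75.3 = 122.2 and greater than |46.9 − 75.3| = 28.4.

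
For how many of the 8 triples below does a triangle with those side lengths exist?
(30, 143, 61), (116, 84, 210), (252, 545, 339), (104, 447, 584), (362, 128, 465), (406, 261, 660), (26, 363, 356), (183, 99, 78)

(30,61,143): 30+61 ≤ 143 → not valid
(84,116,210): 84+116 ≤ 210 → not valid
(252,339,545): 252+339 > 545 → valid
(104,447,584): 104+447 ≤ 584 → not valid
(128,362,465): 128+362 > 465 → valid
(261,406,660): 261+406 > 660 → valid
(26,356,363): 26+356 > 363 → valid
(78,99,183): 78+99 ≤ 183 → not valid
4 of the 8 triples form a triangle.

4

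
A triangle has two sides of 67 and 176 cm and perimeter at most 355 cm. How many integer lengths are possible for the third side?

Triangle inequality: 109 < x < 243. Perimeter ≤ 355 gives x ≤ 355 − 67 − 176 = 112.
So 109 < x ≤ 112; integers 110 through 112: 3 values.

3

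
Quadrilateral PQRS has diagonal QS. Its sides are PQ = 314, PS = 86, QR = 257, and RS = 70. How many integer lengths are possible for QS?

98

From triangle PQS: 228 < QS < 400.
From triangle RQS: 187 < QS < 327.
Intersection: 228 < QS < 327, so integers 229 through 326: 98 values.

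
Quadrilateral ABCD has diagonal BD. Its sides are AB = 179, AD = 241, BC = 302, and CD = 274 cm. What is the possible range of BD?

From triangle ABD: |179 − 241| < BD < 179 + 241, i.e. 62 < BD < 420.
From triangle CBD: 28 < BD < 576.
Both must hold, so BD lies in the intersection.

62 < BD < 420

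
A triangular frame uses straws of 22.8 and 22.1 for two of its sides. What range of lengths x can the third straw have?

0.7 < x < 44.9

By the triangle inequality, x must be less than 22.8 + 22.1 = 44.9 and greater than |22.8 − 22.1| = 0.7.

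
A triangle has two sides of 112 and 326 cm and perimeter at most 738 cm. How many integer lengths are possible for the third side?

Triangle inequality: 214 < x < 438. Perimeter ≤ 738 gives x ≤ 738 − 112 − 326 = 300.
So 214 < x ≤ 300; integers 215 through 300: 86 values.

86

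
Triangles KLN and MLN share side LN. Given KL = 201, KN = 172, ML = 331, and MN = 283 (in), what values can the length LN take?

48 < LN < 373

From triangle KLN: |201 − 172| < LN < 201 + 172, i.e. 29 < LN < 373.
From triangle MLN: 48 < LN < 614.
Both must hold, so LN lies in the intersection.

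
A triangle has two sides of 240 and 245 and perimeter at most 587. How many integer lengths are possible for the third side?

Triangle inequality: 5 < x < 485. Perimeter ≤ 587 gives x ≤ 587 − 240 − 245 = 102.
So 5 < x ≤ 102; integers 6 through 102: 97 values.

97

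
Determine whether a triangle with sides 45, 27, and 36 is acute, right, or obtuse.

Compare the square of the longest side to the sum of squares of the other two: 27² + 36² = 2025 = 45².

right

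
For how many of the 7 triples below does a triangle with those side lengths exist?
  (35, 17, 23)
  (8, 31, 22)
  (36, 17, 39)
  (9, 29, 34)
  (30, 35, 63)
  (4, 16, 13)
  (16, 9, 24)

6

(17,23,35): 17+23 > 35 → valid
(8,22,31): 8+22 ≤ 31 → not valid
(17,36,39): 17+36 > 39 → valid
(9,29,34): 9+29 > 34 → valid
(30,35,63): 30+35 > 63 → valid
(4,13,16): 4+13 > 16 → valid
(9,16,24): 9+16 > 24 → valid
6 of the 7 triples form a triangle.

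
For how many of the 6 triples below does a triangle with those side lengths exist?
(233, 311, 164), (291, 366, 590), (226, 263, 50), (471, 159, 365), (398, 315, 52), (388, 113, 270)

(164,233,311): 164+233 > 311 → valid
(291,366,590): 291+366 > 590 → valid
(50,226,263): 50+226 > 263 → valid
(159,365,471): 159+365 > 471 → valid
(52,315,398): 52+315 ≤ 398 → not valid
(113,270,388): 113+270 ≤ 388 → not valid
4 of the 6 triples form a triangle.

4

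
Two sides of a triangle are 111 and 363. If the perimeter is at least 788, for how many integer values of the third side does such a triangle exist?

160

Triangle inequality: 252 < x < 474. Perimeter ≥ 788 gives x ≥ 788 − 111 − 363 = 314.
So 314 ≤ x < 474; integers 314 through 473: 160 values.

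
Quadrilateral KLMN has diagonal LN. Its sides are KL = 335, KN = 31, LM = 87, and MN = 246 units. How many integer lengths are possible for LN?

From triangle KLN: 304 < LN < 366.
From triangle MLN: 159 < LN < 333.
Intersection: 304 < LN < 333, so integers 305 through 332: 28 values.

28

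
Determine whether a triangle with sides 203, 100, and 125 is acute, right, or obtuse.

obtuse

Compare the square of the longest side to the sum of squares of the other two: 100² + 125² = 25625 < 41209 = 203².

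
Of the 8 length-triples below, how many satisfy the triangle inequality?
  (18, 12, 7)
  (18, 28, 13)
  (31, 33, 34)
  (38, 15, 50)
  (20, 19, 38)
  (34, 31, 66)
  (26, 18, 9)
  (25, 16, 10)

7

(7,12,18): 7+12 > 18 → valid
(13,18,28): 13+18 > 28 → valid
(31,33,34): 31+33 > 34 → valid
(15,38,50): 15+38 > 50 → valid
(19,20,38): 19+20 > 38 → valid
(31,34,66): 31+34 ≤ 66 → not valid
(9,18,26): 9+18 > 26 → valid
(10,16,25): 10+16 > 25 → valid
7 of the 8 triples form a triangle.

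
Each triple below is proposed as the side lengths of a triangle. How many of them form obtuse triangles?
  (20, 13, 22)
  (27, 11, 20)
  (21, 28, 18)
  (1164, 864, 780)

(20,13,22): 13²+20² = 569 > 484 = 22² → acute
(27,11,20): 11²+20² = 521 < 729 = 27² → obtuse
(21,28,18): 18²+21² = 765 < 784 = 28² → obtuse
(1164,864,780): 780²+864² = 1354896 = 1164² → right
2 of the 4 are obtuse.

2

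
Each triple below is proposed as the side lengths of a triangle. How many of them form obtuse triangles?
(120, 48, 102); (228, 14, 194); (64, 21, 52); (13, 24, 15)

3

(120,48,102): 48²+102² = 12708 < 14400 = 120² → obtuse
(228,14,194): 14+194 ≤ 228, not a triangle
(64,21,52): 21²+52² = 3145 < 4096 = 64² → obtuse
(13,24,15): 13²+15² = 394 < 576 = 24² → obtuse
3 of the 4 are obtuse.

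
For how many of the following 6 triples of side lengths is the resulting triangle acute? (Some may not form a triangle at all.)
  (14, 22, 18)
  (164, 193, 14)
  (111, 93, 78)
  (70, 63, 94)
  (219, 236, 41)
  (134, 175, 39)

(14,22,18): 14²+18² = 520 > 484 = 22² → acute
(164,193,14): 14+164 ≤ 193, not a triangle
(111,93,78): 78²+93² = 14733 > 12321 = 111² → acute
(70,63,94): 63²+70² = 8869 > 8836 = 94² → acute
(219,236,41): 41²+219² = 49642 < 55696 = 236² → obtuse
(134,175,39): 39+134 ≤ 175, not a triangle
3 of the 6 are acute.

3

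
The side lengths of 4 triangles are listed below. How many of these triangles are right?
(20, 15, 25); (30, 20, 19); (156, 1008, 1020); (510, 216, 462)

(20,15,25): 15²+20² = 625 = 25² → right
(30,20,19): 19²+20² = 761 < 900 = 30² → obtuse
(156,1008,1020): 156²+1008² = 1040400 = 1020² → right
(510,216,462): 216²+462² = 260100 = 510² → right
3 of the 4 are right.

3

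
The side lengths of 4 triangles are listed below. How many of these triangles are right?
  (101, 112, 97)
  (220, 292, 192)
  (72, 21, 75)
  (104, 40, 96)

(101,112,97): 97²+101² = 19610 > 12544 = 112² → acute
(220,292,192): 192²+220² = 85264 = 292² → right
(72,21,75): 21²+72² = 5625 = 75² → right
(104,40,96): 40²+96² = 10816 = 104² → right
3 of the 4 are right.

3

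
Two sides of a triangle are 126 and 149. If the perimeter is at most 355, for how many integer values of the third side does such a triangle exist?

57

Triangle inequality: 23 < x < 275. Perimeter ≤ 355 gives x ≤ 355 − 126 − 149 = 80.
So 23 < x ≤ 80; integers 24 through 80: 57 values.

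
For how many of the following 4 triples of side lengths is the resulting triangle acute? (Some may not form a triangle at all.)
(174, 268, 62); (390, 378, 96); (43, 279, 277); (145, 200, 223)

(174,268,62): 62+174 ≤ 268, not a triangle
(390,378,96): 96²+378² = 152100 = 390² → right
(43,279,277): 43²+277² = 78578 > 77841 = 279² → acute
(145,200,223): 145²+200² = 61025 > 49729 = 223² → acute
2 of the 4 are acute.

2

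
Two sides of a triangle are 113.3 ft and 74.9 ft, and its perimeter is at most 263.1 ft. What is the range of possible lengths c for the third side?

38.4 < c ≤ 74.9

Triangle inequality alone gives 38.4 < c < 188.2.
The perimeter condition gives c ≤ 263.1 − 113.3 − 74.9 = 74.9.
Intersecting the two: 38.4 < c ≤ 74.9.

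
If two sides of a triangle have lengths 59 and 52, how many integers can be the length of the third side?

103

The third side lies in the open interval (7, 111).
Integers from 8 to 110 inclusive: 110 − 8 + 1 = 103.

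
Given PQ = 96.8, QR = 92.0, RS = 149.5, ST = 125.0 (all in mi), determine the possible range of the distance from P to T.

The maximum is all hops collinear in one direction: 96.8 + 92.0 + 149.5 + 125.0 = 463.3.
The longest hop is 149.5; the others sum to 313.8. Since 149.5 ≤ 313.8, the path can fold back on itself completely, so the minimum distance is 0.

0 ≤ PT ≤ 463.3 mi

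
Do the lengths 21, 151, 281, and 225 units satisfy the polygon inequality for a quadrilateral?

A quadrilateral exists iff every side is shorter than the sum of the others — equivalently, the longest side is less than the sum of the rest.
Longest side 281 < 397 (sum of the remaining 3), so yes.

Yes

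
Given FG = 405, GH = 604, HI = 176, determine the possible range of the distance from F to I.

The maximum is all hops collinear in one direction: 405 + 604 + 176 = 1185.
The longest hop is 604; the others sum to 581. Folding the others back against it leaves at least 604 − 581 = 23.

23 ≤ FI ≤ 1185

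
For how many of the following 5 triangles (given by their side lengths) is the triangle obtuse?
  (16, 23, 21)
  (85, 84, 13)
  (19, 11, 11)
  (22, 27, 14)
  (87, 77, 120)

3

(16,23,21): 16²+21² = 697 > 529 = 23² → acute
(85,84,13): 13²+84² = 7225 = 85² → right
(19,11,11): 11²+11² = 242 < 361 = 19² → obtuse
(22,27,14): 14²+22² = 680 < 729 = 27² → obtuse
(87,77,120): 77²+87² = 13498 < 14400 = 120² → obtuse
3 of the 5 are obtuse.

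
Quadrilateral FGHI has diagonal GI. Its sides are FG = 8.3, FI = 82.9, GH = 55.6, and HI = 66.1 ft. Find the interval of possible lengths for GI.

74.6 < GI < 91.2

From triangle FGI: |8.3 − 82.9| < GI < 8.3 + 82.9, i.e. 74.6 < GI < 91.2.
From triangle HGI: 10.5 < GI < 121.7.
Both must hold, so GI lies in the intersection.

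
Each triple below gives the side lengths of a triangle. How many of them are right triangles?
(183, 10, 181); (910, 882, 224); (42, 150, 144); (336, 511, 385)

(183,10,181): 10²+181² = 32861 < 33489 = 183² → obtuse
(910,882,224): 224²+882² = 828100 = 910² → right
(42,150,144): 42²+144² = 22500 = 150² → right
(336,511,385): 336²+385² = 261121 = 511² → right
3 of the 4 are right.

3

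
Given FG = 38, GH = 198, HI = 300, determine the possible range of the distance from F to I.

The maximum is all hops collinear in one direction: 38 + 198 + 300 = 536.
The longest hop is 300; the others sum to 236. Folding the others back against it leaves at least 300 − 236 = 64.

64 ≤ FI ≤ 536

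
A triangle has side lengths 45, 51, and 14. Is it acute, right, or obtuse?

Compare the square of the longest side to the sum of squares of the other two: 14² + 45² = 2221 < 2601 = 51².

obtuse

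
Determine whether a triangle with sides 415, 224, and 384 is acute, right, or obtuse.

Compare the square of the longest side to the sum of squares of the other two: 224² + 384² = 197632 > 172225 = 415².

acute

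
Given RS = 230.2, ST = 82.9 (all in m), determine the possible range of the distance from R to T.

147.3 ≤ RT ≤ 313.1 m

By the triangle inequality, |230.2 − 82.9| ≤ RT ≤ 230.2 + 82.9.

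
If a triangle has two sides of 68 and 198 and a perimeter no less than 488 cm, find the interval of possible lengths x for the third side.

Triangle inequality alone gives 130 < x < 266.
The perimeter condition gives x ≥ 488 − 68 − 198 = 222.
Intersecting the two: 222 ≤ x < 266.

222 ≤ x < 266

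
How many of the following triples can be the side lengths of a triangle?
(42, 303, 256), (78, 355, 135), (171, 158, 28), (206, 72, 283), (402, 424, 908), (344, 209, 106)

1

(42,256,303): 42+256 ≤ 303 → not valid
(78,135,355): 78+135 ≤ 355 → not valid
(28,158,171): 28+158 > 171 → valid
(72,206,283): 72+206 ≤ 283 → not valid
(402,424,908): 402+424 ≤ 908 → not valid
(106,209,344): 106+209 ≤ 344 → not valid
1 of the 6 triples forms a triangle.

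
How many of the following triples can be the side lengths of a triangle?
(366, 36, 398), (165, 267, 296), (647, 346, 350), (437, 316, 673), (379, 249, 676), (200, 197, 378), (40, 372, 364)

(36,366,398): 36+366 > 398 → valid
(165,267,296): 165+267 > 296 → valid
(346,350,647): 346+350 > 647 → valid
(316,437,673): 316+437 > 673 → valid
(249,379,676): 249+379 ≤ 676 → not valid
(197,200,378): 197+200 > 378 → valid
(40,364,372): 40+364 > 372 → valid
6 of the 7 triples form a triangle.

6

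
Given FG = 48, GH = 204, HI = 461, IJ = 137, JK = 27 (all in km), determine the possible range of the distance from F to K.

45 ≤ FK ≤ 877 km

The maximum is all hops collinear in one direction: 48 + 204 + 461 + 137 + 27 = 877.
The longest hop is 461; the others sum to 416. Folding the others back against it leaves at least 461 − 416 = 45.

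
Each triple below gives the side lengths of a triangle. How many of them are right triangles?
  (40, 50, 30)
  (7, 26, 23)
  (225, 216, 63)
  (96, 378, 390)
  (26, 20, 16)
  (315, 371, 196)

4

(40,50,30): 30²+40² = 2500 = 50² → right
(7,26,23): 7²+23² = 578 < 676 = 26² → obtuse
(225,216,63): 63²+216² = 50625 = 225² → right
(96,378,390): 96²+378² = 152100 = 390² → right
(26,20,16): 16²+20² = 656 < 676 = 26² → obtuse
(315,371,196): 196²+315² = 137641 = 371² → right
4 of the 6 are right.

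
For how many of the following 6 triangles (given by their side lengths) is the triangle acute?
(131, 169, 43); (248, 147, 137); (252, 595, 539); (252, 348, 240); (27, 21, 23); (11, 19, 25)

1

(131,169,43): 43²+131² = 19010 < 28561 = 169² → obtuse
(248,147,137): 137²+147² = 40378 < 61504 = 248² → obtuse
(252,595,539): 252²+539² = 354025 = 595² → right
(252,348,240): 240²+252² = 121104 = 348² → right
(27,21,23): 21²+23² = 970 > 729 = 27² → acute
(11,19,25): 11²+19² = 482 < 625 = 25² → obtuse
1 of the 6 is acute.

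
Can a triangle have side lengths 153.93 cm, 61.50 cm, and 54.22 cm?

No

The longest side is 153.93, but the other two sum to only 115.72.
115.72 < 153.93, so the triangle inequality fails.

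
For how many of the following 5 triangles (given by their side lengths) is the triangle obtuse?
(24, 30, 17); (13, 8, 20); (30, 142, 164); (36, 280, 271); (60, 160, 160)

(24,30,17): 17²+24² = 865 < 900 = 30² → obtuse
(13,8,20): 8²+13² = 233 < 400 = 20² → obtuse
(30,142,164): 30²+142² = 21064 < 26896 = 164² → obtuse
(36,280,271): 36²+271² = 74737 < 78400 = 280² → obtuse
(60,160,160): 60²+160² = 29200 > 25600 = 160² → acute
4 of the 5 are obtuse.

4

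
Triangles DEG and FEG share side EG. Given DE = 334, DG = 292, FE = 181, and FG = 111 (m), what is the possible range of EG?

70 < EG < 292

From triangle DEG: |334 − 292| < EG < 334 + 292, i.e. 42 < EG < 626.
From triangle FEG: 70 < EG < 292.
Both must hold, so EG lies in the intersection.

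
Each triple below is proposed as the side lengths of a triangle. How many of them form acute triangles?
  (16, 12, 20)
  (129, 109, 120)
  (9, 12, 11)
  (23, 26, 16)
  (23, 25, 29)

(16,12,20): 12²+16² = 400 = 20² → right
(129,109,120): 109²+120² = 26281 > 16641 = 129² → acute
(9,12,11): 9²+11² = 202 > 144 = 12² → acute
(23,26,16): 16²+23² = 785 > 676 = 26² → acute
(23,25,29): 23²+25² = 1154 > 841 = 29² → acute
4 of the 5 are acute.

4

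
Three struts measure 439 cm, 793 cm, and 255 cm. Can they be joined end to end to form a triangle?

The longest side is 793, but the other two sum to only 694.
694 < 793, so the triangle inequality fails.

No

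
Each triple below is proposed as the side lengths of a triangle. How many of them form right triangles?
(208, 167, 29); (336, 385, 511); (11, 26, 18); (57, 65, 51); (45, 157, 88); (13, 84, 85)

(208,167,29): 29+167 ≤ 208, not a triangle
(336,385,511): 336²+385² = 261121 = 511² → right
(11,26,18): 11²+18² = 445 < 676 = 26² → obtuse
(57,65,51): 51²+57² = 5850 > 4225 = 65² → acute
(45,157,88): 45+88 ≤ 157, not a triangle
(13,84,85): 13²+84² = 7225 = 85² → right
2 of the 6 are right.

2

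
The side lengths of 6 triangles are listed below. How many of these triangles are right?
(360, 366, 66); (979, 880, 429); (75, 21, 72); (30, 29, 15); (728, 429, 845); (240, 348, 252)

5

(360,366,66): 66²+360² = 133956 = 366² → right
(979,880,429): 429²+880² = 958441 = 979² → right
(75,21,72): 21²+72² = 5625 = 75² → right
(30,29,15): 15²+29² = 1066 > 900 = 30² → acute
(728,429,845): 429²+728² = 714025 = 845² → right
(240,348,252): 240²+252² = 121104 = 348² → right
5 of the 6 are right.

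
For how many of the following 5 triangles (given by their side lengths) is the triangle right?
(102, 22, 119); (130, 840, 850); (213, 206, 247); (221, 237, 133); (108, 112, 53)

1

(102,22,119): 22²+102² = 10888 < 14161 = 119² → obtuse
(130,840,850): 130²+840² = 722500 = 850² → right
(213,206,247): 206²+213² = 87805 > 61009 = 247² → acute
(221,237,133): 133²+221² = 66530 > 56169 = 237² → acute
(108,112,53): 53²+108² = 14473 > 12544 = 112² → acute
1 of the 5 is right.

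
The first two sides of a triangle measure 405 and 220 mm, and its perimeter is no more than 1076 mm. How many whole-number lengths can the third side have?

266

Triangle inequality: 185 < x < 625. Perimeter ≤ 1076 gives x ≤ 1076 − 405 − 220 = 451.
So 185 < x ≤ 451; integers 186 through 451: 266 values.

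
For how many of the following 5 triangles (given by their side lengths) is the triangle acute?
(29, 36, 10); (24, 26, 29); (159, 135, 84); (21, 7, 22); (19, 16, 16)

(29,36,10): 10²+29² = 941 < 1296 = 36² → obtuse
(24,26,29): 24²+26² = 1252 > 841 = 29² → acute
(159,135,84): 84²+135² = 25281 = 159² → right
(21,7,22): 7²+21² = 490 > 484 = 22² → acute
(19,16,16): 16²+16² = 512 > 361 = 19² → acute
3 of the 5 are acute.

3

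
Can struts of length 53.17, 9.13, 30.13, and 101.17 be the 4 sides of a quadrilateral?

For a quadrilateral, each side must be shorter than the sum of the others.
Here the longest side is 101.17, but the remaining 3 sides sum to only 92.43.

No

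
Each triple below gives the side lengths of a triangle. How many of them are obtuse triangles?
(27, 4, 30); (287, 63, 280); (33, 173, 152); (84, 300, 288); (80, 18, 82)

(27,4,30): 4²+27² = 745 < 900 = 30² → obtuse
(287,63,280): 63²+280² = 82369 = 287² → right
(33,173,152): 33²+152² = 24193 < 29929 = 173² → obtuse
(84,300,288): 84²+288² = 90000 = 300² → right
(80,18,82): 18²+80² = 6724 = 82² → right
2 of the 5 are obtuse.

2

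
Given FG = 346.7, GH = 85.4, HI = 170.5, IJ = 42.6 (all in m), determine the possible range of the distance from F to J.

48.2 ≤ FJ ≤ 645.2 m

The maximum is all hops collinear in one direction: 346.7 + 85.4 + 170.5 + 42.6 = 645.2.
The longest hop is 346.7; the others sum to 298.5. Folding the others back against it leaves at least 346.7 − 298.5 = 48.2.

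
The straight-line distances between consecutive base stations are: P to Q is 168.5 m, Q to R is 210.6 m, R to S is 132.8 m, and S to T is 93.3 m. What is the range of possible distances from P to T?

The maximum is all hops collinear in one direction: 168.5 + 210.6 + 132.8 + 93.3 = 605.2.
The longest hop is 210.6; the others sum to 394.6. Since 210.6 ≤ 394.6, the path can fold back on itself completely, so the minimum distance is 0.

0 ≤ PT ≤ 605.2 m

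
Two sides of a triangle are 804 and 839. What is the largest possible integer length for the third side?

The third side must be strictly less than 804 + 839 = 1643.
The largest integer below 1643 is 1642.

1642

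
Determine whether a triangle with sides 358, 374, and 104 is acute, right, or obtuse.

obtuse

Compare the square of the longest side to the sum of squares of the other two: 104² + 358² = 138980 < 139876 = 374².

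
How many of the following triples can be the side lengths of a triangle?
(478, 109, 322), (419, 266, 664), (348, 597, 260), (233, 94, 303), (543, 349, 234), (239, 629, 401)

5

(109,322,478): 109+322 ≤ 478 → not valid
(266,419,664): 266+419 > 664 → valid
(260,348,597): 260+348 > 597 → valid
(94,233,303): 94+233 > 303 → valid
(234,349,543): 234+349 > 543 → valid
(239,401,629): 239+401 > 629 → valid
5 of the 6 triples form a triangle.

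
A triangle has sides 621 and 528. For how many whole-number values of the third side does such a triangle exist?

1055

The third side lies in the open interval (93, 1149).
Integers from 94 to 1148 inclusive: 1148 − 94 + 1 = 1055.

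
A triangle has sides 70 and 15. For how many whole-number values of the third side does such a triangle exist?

The third side lies in the open interval (55, 85).
Integers from 56 to 84 inclusive: 84 − 56 + 1 = 29.

29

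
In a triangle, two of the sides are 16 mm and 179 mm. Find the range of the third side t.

163 < t < 195

By the triangle inequality, t must be less than 16 + 179 = 195 and greater than |16 − 179| = 163.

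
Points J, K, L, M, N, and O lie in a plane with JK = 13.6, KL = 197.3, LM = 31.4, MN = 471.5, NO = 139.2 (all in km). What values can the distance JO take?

90.0 ≤ JO ≤ 853.0 km

The maximum is all hops collinear in one direction: 13.6 + 197.3 + 31.4 + 471.5 + 139.2 = 853.0.
The longest hop is 471.5; the others sum to 381.5. Folding the others back against it leaves at least 471.5 − 381.5 = 90.0.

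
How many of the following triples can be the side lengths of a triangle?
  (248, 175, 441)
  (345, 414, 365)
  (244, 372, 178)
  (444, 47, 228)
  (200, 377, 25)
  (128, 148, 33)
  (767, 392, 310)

(175,248,441): 175+248 ≤ 441 → not valid
(345,365,414): 345+365 > 414 → valid
(178,244,372): 178+244 > 372 → valid
(47,228,444): 47+228 ≤ 444 → not valid
(25,200,377): 25+200 ≤ 377 → not valid
(33,128,148): 33+128 > 148 → valid
(310,392,767): 310+392 ≤ 767 → not valid
3 of the 7 triples form a triangle.

3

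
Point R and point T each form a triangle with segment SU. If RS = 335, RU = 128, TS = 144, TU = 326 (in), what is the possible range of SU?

From triangle RSU: |335 − 128| < SU < 335 + 128, i.e. 207 < SU < 463.
From triangle TSU: 182 < SU < 470.
Both must hold, so SU lies in the intersection.

207 < SU < 463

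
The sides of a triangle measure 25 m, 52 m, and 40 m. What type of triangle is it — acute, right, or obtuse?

obtuse

Compare the square of the longest side to the sum of squares of the other two: 25² + 40² = 2225 < 2704 = 52².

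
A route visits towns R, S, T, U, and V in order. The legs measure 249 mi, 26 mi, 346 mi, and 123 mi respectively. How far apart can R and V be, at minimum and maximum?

0 ≤ RV ≤ 744 mi

The maximum is all hops collinear in one direction: 249 + 26 + 346 + 123 = 744.
The longest hop is 346; the others sum to 398. Since 346 ≤ 398, the path can fold back on itself completely, so the minimum distance is 0.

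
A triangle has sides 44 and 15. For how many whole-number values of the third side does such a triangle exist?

29

The third side lies in the open interval (29, 59).
Integers from 30 to 58 inclusive: 58 − 30 + 1 = 29.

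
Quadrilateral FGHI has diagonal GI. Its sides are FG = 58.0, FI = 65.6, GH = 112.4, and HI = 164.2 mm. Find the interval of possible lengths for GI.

51.8 < GI < 123.6

From triangle FGI: |58.0 − 65.6| < GI < 58.0 + 65.6, i.e. 7.6 < GI < 123.6.
From triangle HGI: 51.8 < GI < 276.6.
Both must hold, so GI lies in the intersection.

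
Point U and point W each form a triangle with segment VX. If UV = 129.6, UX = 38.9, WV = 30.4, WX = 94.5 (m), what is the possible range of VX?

From triangle UVX: |129.6 − 38.9| < VX < 129.6 + 38.9, i.e. 90.7 < VX < 168.5.
From triangle WVX: 64.1 < VX < 124.9.
Both must hold, so VX lies in the intersection.

90.7 < VX < 124.9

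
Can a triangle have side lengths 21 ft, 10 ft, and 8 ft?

No

The longest side is 21, but the other two sum to only 18.
18 < 21, so the triangle inequality fails.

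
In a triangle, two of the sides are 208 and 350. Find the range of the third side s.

By the triangle inequality, s must be less than 208 + 350 = 558 and greater than |208 − 350| = 142.

142 < s < 558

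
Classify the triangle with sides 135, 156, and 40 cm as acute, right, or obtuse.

obtuse

Compare the square of the longest side to the sum of squares of the other two: 40² + 135² = 19825 < 24336 = 156².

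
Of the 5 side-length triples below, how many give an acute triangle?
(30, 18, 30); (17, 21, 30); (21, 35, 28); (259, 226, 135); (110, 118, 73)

3

(30,18,30): 18²+30² = 1224 > 900 = 30² → acute
(17,21,30): 17²+21² = 730 < 900 = 30² → obtuse
(21,35,28): 21²+28² = 1225 = 35² → right
(259,226,135): 135²+226² = 69301 > 67081 = 259² → acute
(110,118,73): 73²+110² = 17429 > 13924 = 118² → acute
3 of the 5 are acute.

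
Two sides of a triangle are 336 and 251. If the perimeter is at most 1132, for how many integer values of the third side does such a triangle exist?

Triangle inequality: 85 < x < 587. Perimeter ≤ 1132 gives x ≤ 1132 − 336 − 251 = 545.
So 85 < x ≤ 545; integers 86 through 545: 460 values.

460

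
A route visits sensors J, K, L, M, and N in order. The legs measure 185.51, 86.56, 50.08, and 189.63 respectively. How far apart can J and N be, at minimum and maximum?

The maximum is all hops collinear in one direction: 185.51 + 86.56 + 50.08 + 189.63 = 511.78.
The longest hop is 189.63; the others sum to 322.15. Since 189.63 ≤ 322.15, the path can fold back on itself completely, so the minimum distance is 0.

0 ≤ JN ≤ 511.78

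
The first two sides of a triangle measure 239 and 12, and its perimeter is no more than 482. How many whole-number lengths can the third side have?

4

Triangle inequality: 227 < x < 251. Perimeter ≤ 482 gives x ≤ 482 − 239 − 12 = 231.
So 227 < x ≤ 231; integers 228 through 231: 4 values.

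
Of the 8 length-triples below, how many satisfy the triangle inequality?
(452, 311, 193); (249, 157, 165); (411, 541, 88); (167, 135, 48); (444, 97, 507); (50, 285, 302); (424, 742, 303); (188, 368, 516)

(193,311,452): 193+311 > 452 → valid
(157,165,249): 157+165 > 249 → valid
(88,411,541): 88+411 ≤ 541 → not valid
(48,135,167): 48+135 > 167 → valid
(97,444,507): 97+444 > 507 → valid
(50,285,302): 50+285 > 302 → valid
(303,424,742): 303+424 ≤ 742 → not valid
(188,368,516): 188+368 > 516 → valid
6 of the 8 triples form a triangle.

6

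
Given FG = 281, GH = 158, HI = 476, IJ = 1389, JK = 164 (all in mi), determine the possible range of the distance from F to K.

The maximum is all hops collinear in one direction: 281 + 158 + 476 + 1389 + 164 = 2468.
The longest hop is 1389; the others sum to 1079. Folding the others back against it leaves at least 1389 − 1079 = 310.

310 ≤ FK ≤ 2468 mi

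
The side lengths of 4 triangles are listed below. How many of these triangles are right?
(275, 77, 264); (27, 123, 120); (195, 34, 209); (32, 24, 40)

(275,77,264): 77²+264² = 75625 = 275² → right
(27,123,120): 27²+120² = 15129 = 123² → right
(195,34,209): 34²+195² = 39181 < 43681 = 209² → obtuse
(32,24,40): 24²+32² = 1600 = 40² → right
3 of the 4 are right.

3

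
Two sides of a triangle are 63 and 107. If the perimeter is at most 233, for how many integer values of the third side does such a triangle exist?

Triangle inequality: 44 < x < 170. Perimeter ≤ 233 gives x ≤ 233 − 63 − 107 = 63.
So 44 < x ≤ 63; integers 45 through 63: 19 values.

19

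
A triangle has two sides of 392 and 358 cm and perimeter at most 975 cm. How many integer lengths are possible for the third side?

Triangle inequality: 34 < x < 750. Perimeter ≤ 975 gives x ≤ 975 − 392 − 358 = 225.
So 34 < x ≤ 225; integers 35 through 225: 191 values.

191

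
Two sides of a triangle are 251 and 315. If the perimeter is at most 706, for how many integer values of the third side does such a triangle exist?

76

Triangle inequality: 64 < x < 566. Perimeter ≤ 706 gives x ≤ 706 − 251 − 315 = 140.
So 64 < x ≤ 140; integers 65 through 140: 76 values.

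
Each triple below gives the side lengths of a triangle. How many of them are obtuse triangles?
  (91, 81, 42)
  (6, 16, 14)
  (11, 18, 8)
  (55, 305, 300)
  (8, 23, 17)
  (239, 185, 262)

(91,81,42): 42²+81² = 8325 > 8281 = 91² → acute
(6,16,14): 6²+14² = 232 < 256 = 16² → obtuse
(11,18,8): 8²+11² = 185 < 324 = 18² → obtuse
(55,305,300): 55²+300² = 93025 = 305² → right
(8,23,17): 8²+17² = 353 < 529 = 23² → obtuse
(239,185,262): 185²+239² = 91346 > 68644 = 262² → acute
3 of the 6 are obtuse.

3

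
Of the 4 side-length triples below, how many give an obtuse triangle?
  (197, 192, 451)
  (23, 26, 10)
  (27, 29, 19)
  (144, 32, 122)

2

(197,192,451): 192+197 ≤ 451, not a triangle
(23,26,10): 10²+23² = 629 < 676 = 26² → obtuse
(27,29,19): 19²+27² = 1090 > 841 = 29² → acute
(144,32,122): 32²+122² = 15908 < 20736 = 144² → obtuse
2 of the 4 are obtuse.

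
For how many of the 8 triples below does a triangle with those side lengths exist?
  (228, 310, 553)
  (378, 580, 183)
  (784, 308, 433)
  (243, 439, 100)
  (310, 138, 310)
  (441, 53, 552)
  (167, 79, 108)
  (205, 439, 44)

(228,310,553): 228+310 ≤ 553 → not valid
(183,378,580): 183+378 ≤ 580 → not valid
(308,433,784): 308+433 ≤ 784 → not valid
(100,243,439): 100+243 ≤ 439 → not valid
(138,310,310): 138+310 > 310 → valid
(53,441,552): 53+441 ≤ 552 → not valid
(79,108,167): 79+108 > 167 → valid
(44,205,439): 44+205 ≤ 439 → not valid
2 of the 8 triples form a triangle.

2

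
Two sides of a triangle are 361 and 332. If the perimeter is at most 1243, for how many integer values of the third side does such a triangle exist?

Triangle inequality: 29 < x < 693. Perimeter ≤ 1243 gives x ≤ 1243 − 361 − 332 = 550.
So 29 < x ≤ 550; integers 30 through 550: 521 values.

521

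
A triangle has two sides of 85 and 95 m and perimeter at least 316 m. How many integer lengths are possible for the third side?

44

Triangle inequality: 10 < x < 180. Perimeter ≥ 316 gives x ≥ 316 − 85 − 95 = 136.
So 136 ≤ x < 180; integers 136 through 179: 44 values.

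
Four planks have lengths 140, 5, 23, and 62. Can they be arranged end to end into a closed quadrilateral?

For a quadrilateral, each side must be shorter than the sum of the others.
Here the longest side is 140, but the remaining 3 sides sum to only 90.

No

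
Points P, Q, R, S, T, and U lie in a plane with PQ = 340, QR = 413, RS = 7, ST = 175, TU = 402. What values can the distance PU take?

0 ≤ PU ≤ 1337

The maximum is all hops collinear in one direction: 340 + 413 + 7 + 175 + 402 = 1337.
The longest hop is 413; the others sum to 924. Since 413 ≤ 924, the path can fold back on itself completely, so the minimum distance is 0.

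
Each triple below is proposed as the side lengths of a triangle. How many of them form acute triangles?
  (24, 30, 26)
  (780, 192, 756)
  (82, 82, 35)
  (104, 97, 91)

(24,30,26): 24²+26² = 1252 > 900 = 30² → acute
(780,192,756): 192²+756² = 608400 = 780² → right
(82,82,35): 35²+82² = 7949 > 6724 = 82² → acute
(104,97,91): 91²+97² = 17690 > 10816 = 104² → acute
3 of the 4 are acute.

3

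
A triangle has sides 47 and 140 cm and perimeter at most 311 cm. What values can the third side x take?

93 < x ≤ 124 cm

Triangle inequality alone gives 93 < x < 187.
The perimeter condition gives x ≤ 311 − 47 − 140 = 124.
Intersecting the two: 93 < x ≤ 124.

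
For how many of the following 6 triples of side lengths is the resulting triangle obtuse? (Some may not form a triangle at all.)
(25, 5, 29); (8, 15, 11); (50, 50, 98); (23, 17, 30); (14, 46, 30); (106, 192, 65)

4

(25,5,29): 5²+25² = 650 < 841 = 29² → obtuse
(8,15,11): 8²+11² = 185 < 225 = 15² → obtuse
(50,50,98): 50²+50² = 5000 < 9604 = 98² → obtuse
(23,17,30): 17²+23² = 818 < 900 = 30² → obtuse
(14,46,30): 14+30 ≤ 46, not a triangle
(106,192,65): 65+106 ≤ 192, not a triangle
4 of the 6 are obtuse.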